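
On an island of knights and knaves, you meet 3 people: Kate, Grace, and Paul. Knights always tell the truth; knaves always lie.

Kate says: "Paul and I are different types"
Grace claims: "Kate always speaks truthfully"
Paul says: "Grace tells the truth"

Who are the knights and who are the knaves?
Kate is a knave.
Grace is a knave.
Paul is a knave.

Verification:
- Kate (knave) says "Paul and I are different types" - this is FALSE (a lie) because Kate is a knave and Paul is a knave.
- Grace (knave) says "Kate always speaks truthfully" - this is FALSE (a lie) because Kate is a knave.
- Paul (knave) says "Grace tells the truth" - this is FALSE (a lie) because Grace is a knave.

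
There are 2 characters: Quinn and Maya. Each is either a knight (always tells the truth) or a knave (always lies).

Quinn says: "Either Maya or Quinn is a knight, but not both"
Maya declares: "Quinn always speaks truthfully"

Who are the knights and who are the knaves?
Quinn is a knave.
Maya is a knave.

Verification:
- Quinn (knave) says "Either Maya or Quinn is a knight, but not both" - this is FALSE (a lie) because Maya is a knave and Quinn is a knave.
- Maya (knave) says "Quinn always speaks truthfully" - this is FALSE (a lie) because Quinn is a knave.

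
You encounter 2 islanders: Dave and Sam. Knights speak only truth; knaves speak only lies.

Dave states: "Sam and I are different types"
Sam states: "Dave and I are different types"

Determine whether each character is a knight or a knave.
Dave is a knave.
Sam is a knave.

Verification:
- Dave (knave) says "Sam and I are different types" - this is FALSE (a lie) because Dave is a knave and Sam is a knave.
- Sam (knave) says "Dave and I are different types" - this is FALSE (a lie) because Sam is a knave and Dave is a knave.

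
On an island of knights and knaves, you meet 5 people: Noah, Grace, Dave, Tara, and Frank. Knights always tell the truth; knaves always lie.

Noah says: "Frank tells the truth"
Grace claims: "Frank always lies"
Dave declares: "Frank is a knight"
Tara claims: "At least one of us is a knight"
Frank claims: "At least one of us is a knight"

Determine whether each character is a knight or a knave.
Noah is a knight.
Grace is a knave.
Dave is a knight.
Tara is a knight.
Frank is a knight.

Verification:
- Noah (knight) says "Frank tells the truth" - this is TRUE because Frank is a knight.
- Grace (knave) says "Frank always lies" - this is FALSE (a lie) because Frank is a knight.
- Dave (knight) says "Frank is a knight" - this is TRUE because Frank is a knight.
- Tara (knight) says "At least one of us is a knight" - this is TRUE because Noah, Dave, Tara, and Frank are knights.
- Frank (knight) says "At least one of us is a knight" - this is TRUE because Noah, Dave, Tara, and Frank are knights.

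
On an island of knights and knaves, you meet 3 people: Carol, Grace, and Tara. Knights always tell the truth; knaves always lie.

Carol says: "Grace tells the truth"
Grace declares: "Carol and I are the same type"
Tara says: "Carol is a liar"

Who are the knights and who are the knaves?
Carol is a knight.
Grace is a knight.
Tara is a knave.

Verification:
- Carol (knight) says "Grace tells the truth" - this is TRUE because Grace is a knight.
- Grace (knight) says "Carol and I are the same type" - this is TRUE because Grace is a knight and Carol is a knight.
- Tara (knave) says "Carol is a liar" - this is FALSE (a lie) because Carol is a knight.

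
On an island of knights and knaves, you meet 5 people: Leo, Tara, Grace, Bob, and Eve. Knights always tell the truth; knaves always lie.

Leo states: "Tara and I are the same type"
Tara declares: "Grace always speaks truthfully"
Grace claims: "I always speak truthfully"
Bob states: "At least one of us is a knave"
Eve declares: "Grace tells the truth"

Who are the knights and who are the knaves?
Leo is a knave.
Tara is a knight.
Grace is a knight.
Bob is a knight.
Eve is a knight.

Verification:
- Leo (knave) says "Tara and I are the same type" - this is FALSE (a lie) because Leo is a knave and Tara is a knight.
- Tara (knight) says "Grace always speaks truthfully" - this is TRUE because Grace is a knight.
- Grace (knight) says "I always speak truthfully" - this is TRUE because Grace is a knight.
- Bob (knight) says "At least one of us is a knave" - this is TRUE because Leo is a knave.
- Eve (knight) says "Grace tells the truth" - this is TRUE because Grace is a knight.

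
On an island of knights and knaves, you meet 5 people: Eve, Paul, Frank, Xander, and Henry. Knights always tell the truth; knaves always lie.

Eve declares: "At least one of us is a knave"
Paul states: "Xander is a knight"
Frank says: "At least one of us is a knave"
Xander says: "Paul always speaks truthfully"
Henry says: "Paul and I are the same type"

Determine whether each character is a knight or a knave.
Eve is a knight.
Paul is a knight.
Frank is a knight.
Xander is a knight.
Henry is a knave.

Verification:
- Eve (knight) says "At least one of us is a knave" - this is TRUE because Henry is a knave.
- Paul (knight) says "Xander is a knight" - this is TRUE because Xander is a knight.
- Frank (knight) says "At least one of us is a knave" - this is TRUE because Henry is a knave.
- Xander (knight) says "Paul always speaks truthfully" - this is TRUE because Paul is a knight.
- Henry (knave) says "Paul and I are the same type" - this is FALSE (a lie) because Henry is a knave and Paul is a knight.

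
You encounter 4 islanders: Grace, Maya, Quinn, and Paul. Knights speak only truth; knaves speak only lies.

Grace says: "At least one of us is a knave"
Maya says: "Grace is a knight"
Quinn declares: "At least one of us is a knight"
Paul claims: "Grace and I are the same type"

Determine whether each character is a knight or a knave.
Grace is a knight.
Maya is a knight.
Quinn is a knight.
Paul is a knave.

Verification:
- Grace (knight) says "At least one of us is a knave" - this is TRUE because Paul is a knave.
- Maya (knight) says "Grace is a knight" - this is TRUE because Grace is a knight.
- Quinn (knight) says "At least one of us is a knight" - this is TRUE because Grace, Maya, and Quinn are knights.
- Paul (knave) says "Grace and I are the same type" - this is FALSE (a lie) because Paul is a knave and Grace is a knight.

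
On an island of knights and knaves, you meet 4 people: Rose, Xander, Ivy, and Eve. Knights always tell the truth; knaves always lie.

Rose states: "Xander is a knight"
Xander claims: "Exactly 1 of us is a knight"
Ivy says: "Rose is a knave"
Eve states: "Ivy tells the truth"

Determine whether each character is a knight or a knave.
Rose is a knave.
Xander is a knave.
Ivy is a knight.
Eve is a knight.

Verification:
- Rose (knave) says "Xander is a knight" - this is FALSE (a lie) because Xander is a knave.
- Xander (knave) says "Exactly 1 of us is a knight" - this is FALSE (a lie) because there are 2 knights.
- Ivy (knight) says "Rose is a knave" - this is TRUE because Rose is a knave.
- Eve (knight) says "Ivy tells the truth" - this is TRUE because Ivy is a knight.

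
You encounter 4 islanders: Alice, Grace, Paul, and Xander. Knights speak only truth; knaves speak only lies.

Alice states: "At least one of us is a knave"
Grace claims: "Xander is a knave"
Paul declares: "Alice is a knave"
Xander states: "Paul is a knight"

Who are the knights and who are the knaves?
Alice is a knight.
Grace is a knight.
Paul is a knave.
Xander is a knave.

Verification:
- Alice (knight) says "At least one of us is a knave" - this is TRUE because Paul and Xander are knaves.
- Grace (knight) says "Xander is a knave" - this is TRUE because Xander is a knave.
- Paul (knave) says "Alice is a knave" - this is FALSE (a lie) because Alice is a knight.
- Xander (knave) says "Paul is a knight" - this is FALSE (a lie) because Paul is a knave.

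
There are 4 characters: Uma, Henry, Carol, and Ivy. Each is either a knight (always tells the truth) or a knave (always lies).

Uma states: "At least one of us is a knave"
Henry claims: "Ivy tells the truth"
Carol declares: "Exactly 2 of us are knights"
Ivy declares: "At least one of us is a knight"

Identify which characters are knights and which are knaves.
Uma is a knight.
Henry is a knight.
Carol is a knave.
Ivy is a knight.

Verification:
- Uma (knight) says "At least one of us is a knave" - this is TRUE because Carol is a knave.
- Henry (knight) says "Ivy tells the truth" - this is TRUE because Ivy is a knight.
- Carol (knave) says "Exactly 2 of us are knights" - this is FALSE (a lie) because there are 3 knights.
- Ivy (knight) says "At least one of us is a knight" - this is TRUE because Uma, Henry, and Ivy are knights.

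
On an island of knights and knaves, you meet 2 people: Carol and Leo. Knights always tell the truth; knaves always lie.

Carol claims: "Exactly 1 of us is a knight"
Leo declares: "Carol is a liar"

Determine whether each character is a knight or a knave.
Carol is a knight.
Leo is a knave.

Verification:
- Carol (knight) says "Exactly 1 of us is a knight" - this is TRUE because there are 1 knights.
- Leo (knave) says "Carol is a liar" - this is FALSE (a lie) because Carol is a knight.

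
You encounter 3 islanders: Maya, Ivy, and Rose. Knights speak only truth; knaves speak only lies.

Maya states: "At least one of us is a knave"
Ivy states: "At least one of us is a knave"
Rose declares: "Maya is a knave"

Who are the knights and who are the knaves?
Maya is a knight.
Ivy is a knight.
Rose is a knave.

Verification:
- Maya (knight) says "At least one of us is a knave" - this is TRUE because Rose is a knave.
- Ivy (knight) says "At least one of us is a knave" - this is TRUE because Rose is a knave.
- Rose (knave) says "Maya is a knave" - this is FALSE (a lie) because Maya is a knight.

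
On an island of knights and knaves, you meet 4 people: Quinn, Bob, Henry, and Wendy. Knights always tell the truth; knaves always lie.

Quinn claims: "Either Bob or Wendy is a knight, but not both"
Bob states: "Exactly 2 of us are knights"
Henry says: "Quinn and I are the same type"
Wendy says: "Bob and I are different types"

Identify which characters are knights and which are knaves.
Quinn is a knight.
Bob is a knave.
Henry is a knight.
Wendy is a knight.

Verification:
- Quinn (knight) says "Either Bob or Wendy is a knight, but not both" - this is TRUE because Bob is a knave and Wendy is a knight.
- Bob (knave) says "Exactly 2 of us are knights" - this is FALSE (a lie) because there are 3 knights.
- Henry (knight) says "Quinn and I are the same type" - this is TRUE because Henry is a knight and Quinn is a knight.
- Wendy (knight) says "Bob and I are different types" - this is TRUE because Wendy is a knight and Bob is a knave.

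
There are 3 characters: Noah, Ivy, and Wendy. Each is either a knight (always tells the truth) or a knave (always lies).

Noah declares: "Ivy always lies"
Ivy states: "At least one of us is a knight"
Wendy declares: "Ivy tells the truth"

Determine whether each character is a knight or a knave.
Noah is a knave.
Ivy is a knight.
Wendy is a knight.

Verification:
- Noah (knave) says "Ivy always lies" - this is FALSE (a lie) because Ivy is a knight.
- Ivy (knight) says "At least one of us is a knight" - this is TRUE because Ivy and Wendy are knights.
- Wendy (knight) says "Ivy tells the truth" - this is TRUE because Ivy is a knight.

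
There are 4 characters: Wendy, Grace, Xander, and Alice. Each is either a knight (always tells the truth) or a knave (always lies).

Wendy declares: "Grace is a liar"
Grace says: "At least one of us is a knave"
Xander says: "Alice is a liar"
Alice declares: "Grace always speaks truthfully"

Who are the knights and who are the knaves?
Wendy is a knave.
Grace is a knight.
Xander is a knave.
Alice is a knight.

Verification:
- Wendy (knave) says "Grace is a liar" - this is FALSE (a lie) because Grace is a knight.
- Grace (knight) says "At least one of us is a knave" - this is TRUE because Wendy and Xander are knaves.
- Xander (knave) says "Alice is a liar" - this is FALSE (a lie) because Alice is a knight.
- Alice (knight) says "Grace always speaks truthfully" - this is TRUE because Grace is a knight.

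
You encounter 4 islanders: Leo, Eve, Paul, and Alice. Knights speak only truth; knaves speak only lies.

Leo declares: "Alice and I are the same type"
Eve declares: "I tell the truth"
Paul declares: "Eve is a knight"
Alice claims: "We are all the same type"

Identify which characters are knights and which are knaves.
Leo is a knight.
Eve is a knight.
Paul is a knight.
Alice is a knight.

Verification:
- Leo (knight) says "Alice and I are the same type" - this is TRUE because Leo is a knight and Alice is a knight.
- Eve (knight) says "I tell the truth" - this is TRUE because Eve is a knight.
- Paul (knight) says "Eve is a knight" - this is TRUE because Eve is a knight.
- Alice (knight) says "We are all the same type" - this is TRUE because Leo, Eve, Paul, and Alice are knights.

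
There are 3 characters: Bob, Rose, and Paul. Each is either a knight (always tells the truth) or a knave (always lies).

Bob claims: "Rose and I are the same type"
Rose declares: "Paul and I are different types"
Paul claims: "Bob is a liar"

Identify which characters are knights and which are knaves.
Bob is a knight.
Rose is a knight.
Paul is a knave.

Verification:
- Bob (knight) says "Rose and I are the same type" - this is TRUE because Bob is a knight and Rose is a knight.
- Rose (knight) says "Paul and I are different types" - this is TRUE because Rose is a knight and Paul is a knave.
- Paul (knave) says "Bob is a liar" - this is FALSE (a lie) because Bob is a knight.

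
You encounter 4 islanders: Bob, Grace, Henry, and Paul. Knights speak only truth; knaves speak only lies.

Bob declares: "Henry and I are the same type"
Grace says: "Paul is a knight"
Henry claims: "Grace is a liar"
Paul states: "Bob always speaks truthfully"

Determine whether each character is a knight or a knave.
Bob is a knave.
Grace is a knave.
Henry is a knight.
Paul is a knave.

Verification:
- Bob (knave) says "Henry and I are the same type" - this is FALSE (a lie) because Bob is a knave and Henry is a knight.
- Grace (knave) says "Paul is a knight" - this is FALSE (a lie) because Paul is a knave.
- Henry (knight) says "Grace is a liar" - this is TRUE because Grace is a knave.
- Paul (knave) says "Bob always speaks truthfully" - this is FALSE (a lie) because Bob is a knave.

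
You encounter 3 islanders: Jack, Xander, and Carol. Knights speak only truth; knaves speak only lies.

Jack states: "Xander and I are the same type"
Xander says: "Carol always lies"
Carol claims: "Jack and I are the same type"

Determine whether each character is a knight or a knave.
Jack is a knight.
Xander is a knight.
Carol is a knave.

Verification:
- Jack (knight) says "Xander and I are the same type" - this is TRUE because Jack is a knight and Xander is a knight.
- Xander (knight) says "Carol always lies" - this is TRUE because Carol is a knave.
- Carol (knave) says "Jack and I are the same type" - this is FALSE (a lie) because Carol is a knave and Jack is a knight.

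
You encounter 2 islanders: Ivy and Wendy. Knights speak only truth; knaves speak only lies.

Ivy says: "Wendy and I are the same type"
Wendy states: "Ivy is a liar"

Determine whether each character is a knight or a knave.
Ivy is a knave.
Wendy is a knight.

Verification:
- Ivy (knave) says "Wendy and I are the same type" - this is FALSE (a lie) because Ivy is a knave and Wendy is a knight.
- Wendy (knight) says "Ivy is a liar" - this is TRUE because Ivy is a knave.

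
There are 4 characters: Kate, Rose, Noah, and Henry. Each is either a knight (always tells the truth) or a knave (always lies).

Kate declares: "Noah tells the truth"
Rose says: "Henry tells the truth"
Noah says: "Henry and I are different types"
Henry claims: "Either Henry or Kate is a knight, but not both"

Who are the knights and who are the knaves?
Kate is a knave.
Rose is a knave.
Noah is a knave.
Henry is a knave.

Verification:
- Kate (knave) says "Noah tells the truth" - this is FALSE (a lie) because Noah is a knave.
- Rose (knave) says "Henry tells the truth" - this is FALSE (a lie) because Henry is a knave.
- Noah (knave) says "Henry and I are different types" - this is FALSE (a lie) because Noah is a knave and Henry is a knave.
- Henry (knave) says "Either Henry or Kate is a knight, but not both" - this is FALSE (a lie) because Henry is a knave and Kate is a knave.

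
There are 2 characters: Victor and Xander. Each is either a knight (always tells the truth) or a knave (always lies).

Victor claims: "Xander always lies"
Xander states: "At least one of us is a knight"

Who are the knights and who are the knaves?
Victor is a knave.
Xander is a knight.

Verification:
- Victor (knave) says "Xander always lies" - this is FALSE (a lie) because Xander is a knight.
- Xander (knight) says "At least one of us is a knight" - this is TRUE because Xander is a knight.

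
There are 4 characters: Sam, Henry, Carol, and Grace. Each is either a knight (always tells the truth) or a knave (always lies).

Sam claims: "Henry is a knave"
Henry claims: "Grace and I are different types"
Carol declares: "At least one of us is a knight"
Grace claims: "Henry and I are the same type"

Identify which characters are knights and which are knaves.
Sam is a knave.
Henry is a knight.
Carol is a knight.
Grace is a knave.

Verification:
- Sam (knave) says "Henry is a knave" - this is FALSE (a lie) because Henry is a knight.
- Henry (knight) says "Grace and I are different types" - this is TRUE because Henry is a knight and Grace is a knave.
- Carol (knight) says "At least one of us is a knight" - this is TRUE because Henry and Carol are knights.
- Grace (knave) says "Henry and I are the same type" - this is FALSE (a lie) because Grace is a knave and Henry is a knight.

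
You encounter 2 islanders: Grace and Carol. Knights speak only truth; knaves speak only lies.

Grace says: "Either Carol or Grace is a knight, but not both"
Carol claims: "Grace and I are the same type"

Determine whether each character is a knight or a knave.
Grace is a knight.
Carol is a knave.

Verification:
- Grace (knight) says "Either Carol or Grace is a knight, but not both" - this is TRUE because Carol is a knave and Grace is a knight.
- Carol (knave) says "Grace and I are the same type" - this is FALSE (a lie) because Carol is a knave and Grace is a knight.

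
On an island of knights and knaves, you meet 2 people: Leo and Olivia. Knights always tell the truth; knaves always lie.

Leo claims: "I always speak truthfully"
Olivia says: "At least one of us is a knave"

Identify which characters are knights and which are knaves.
Leo is a knave.
Olivia is a knight.

Verification:
- Leo (knave) says "I always speak truthfully" - this is FALSE (a lie) because Leo is a knave.
- Olivia (knight) says "At least one of us is a knave" - this is TRUE because Leo is a knave.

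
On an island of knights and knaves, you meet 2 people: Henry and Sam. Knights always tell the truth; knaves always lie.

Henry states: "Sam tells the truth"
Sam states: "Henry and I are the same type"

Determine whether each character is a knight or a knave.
Henry is a knight.
Sam is a knight.

Verification:
- Henry (knight) says "Sam tells the truth" - this is TRUE because Sam is a knight.
- Sam (knight) says "Henry and I are the same type" - this is TRUE because Sam is a knight and Henry is a knight.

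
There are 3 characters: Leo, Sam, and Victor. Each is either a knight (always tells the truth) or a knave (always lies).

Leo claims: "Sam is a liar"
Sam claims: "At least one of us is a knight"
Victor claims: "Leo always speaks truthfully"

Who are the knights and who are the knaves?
Leo is a knave.
Sam is a knight.
Victor is a knave.

Verification:
- Leo (knave) says "Sam is a liar" - this is FALSE (a lie) because Sam is a knight.
- Sam (knight) says "At least one of us is a knight" - this is TRUE because Sam is a knight.
- Victor (knave) says "Leo always speaks truthfully" - this is FALSE (a lie) because Leo is a knave.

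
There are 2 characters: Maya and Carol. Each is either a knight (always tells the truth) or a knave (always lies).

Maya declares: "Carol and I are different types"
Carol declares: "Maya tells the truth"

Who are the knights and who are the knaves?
Maya is a knave.
Carol is a knave.

Verification:
- Maya (knave) says "Carol and I are different types" - this is FALSE (a lie) because Maya is a knave and Carol is a knave.
- Carol (knave) says "Maya tells the truth" - this is FALSE (a lie) because Maya is a knave.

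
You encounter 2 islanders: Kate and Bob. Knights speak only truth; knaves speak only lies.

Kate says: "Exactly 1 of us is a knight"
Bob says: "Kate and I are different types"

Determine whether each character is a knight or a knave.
Kate is a knave.
Bob is a knave.

Verification:
- Kate (knave) says "Exactly 1 of us is a knight" - this is FALSE (a lie) because there are 0 knights.
- Bob (knave) says "Kate and I are different types" - this is FALSE (a lie) because Bob is a knave and Kate is a knave.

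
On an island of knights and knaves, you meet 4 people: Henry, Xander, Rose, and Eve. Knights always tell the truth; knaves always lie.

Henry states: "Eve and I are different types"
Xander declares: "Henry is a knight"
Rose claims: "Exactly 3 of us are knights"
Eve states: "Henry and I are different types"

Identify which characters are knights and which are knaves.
Henry is a knave.
Xander is a knave.
Rose is a knave.
Eve is a knave.

Verification:
- Henry (knave) says "Eve and I are different types" - this is FALSE (a lie) because Henry is a knave and Eve is a knave.
- Xander (knave) says "Henry is a knight" - this is FALSE (a lie) because Henry is a knave.
- Rose (knave) says "Exactly 3 of us are knights" - this is FALSE (a lie) because there are 0 knights.
- Eve (knave) says "Henry and I are different types" - this is FALSE (a lie) because Eve is a knave and Henry is a knave.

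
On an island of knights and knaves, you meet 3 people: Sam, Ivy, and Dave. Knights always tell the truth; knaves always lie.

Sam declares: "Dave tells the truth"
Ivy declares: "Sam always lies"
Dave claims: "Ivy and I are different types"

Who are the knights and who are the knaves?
Sam is a knight.
Ivy is a knave.
Dave is a knight.

Verification:
- Sam (knight) says "Dave tells the truth" - this is TRUE because Dave is a knight.
- Ivy (knave) says "Sam always lies" - this is FALSE (a lie) because Sam is a knight.
- Dave (knight) says "Ivy and I are different types" - this is TRUE because Dave is a knight and Ivy is a knave.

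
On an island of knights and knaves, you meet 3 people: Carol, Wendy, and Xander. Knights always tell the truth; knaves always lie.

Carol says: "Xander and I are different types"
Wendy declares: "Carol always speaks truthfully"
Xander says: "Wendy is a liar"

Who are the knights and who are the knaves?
Carol is a knight.
Wendy is a knight.
Xander is a knave.

Verification:
- Carol (knight) says "Xander and I are different types" - this is TRUE because Carol is a knight and Xander is a knave.
- Wendy (knight) says "Carol always speaks truthfully" - this is TRUE because Carol is a knight.
- Xander (knave) says "Wendy is a liar" - this is FALSE (a lie) because Wendy is a knight.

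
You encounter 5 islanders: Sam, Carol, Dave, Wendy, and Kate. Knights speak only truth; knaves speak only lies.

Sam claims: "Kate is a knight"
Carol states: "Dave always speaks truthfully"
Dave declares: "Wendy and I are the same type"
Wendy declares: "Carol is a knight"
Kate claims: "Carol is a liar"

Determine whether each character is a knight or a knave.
Sam is a knave.
Carol is a knight.
Dave is a knight.
Wendy is a knight.
Kate is a knave.

Verification:
- Sam (knave) says "Kate is a knight" - this is FALSE (a lie) because Kate is a knave.
- Carol (knight) says "Dave always speaks truthfully" - this is TRUE because Dave is a knight.
- Dave (knight) says "Wendy and I are the same type" - this is TRUE because Dave is a knight and Wendy is a knight.
- Wendy (knight) says "Carol is a knight" - this is TRUE because Carol is a knight.
- Kate (knave) says "Carol is a liar" - this is FALSE (a lie) because Carol is a knight.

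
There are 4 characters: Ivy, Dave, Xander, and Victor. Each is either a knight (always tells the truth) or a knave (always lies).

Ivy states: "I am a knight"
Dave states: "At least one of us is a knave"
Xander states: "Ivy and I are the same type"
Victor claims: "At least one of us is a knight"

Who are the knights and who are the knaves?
Ivy is a knight.
Dave is a knight.
Xander is a knave.
Victor is a knight.

Verification:
- Ivy (knight) says "I am a knight" - this is TRUE because Ivy is a knight.
- Dave (knight) says "At least one of us is a knave" - this is TRUE because Xander is a knave.
- Xander (knave) says "Ivy and I are the same type" - this is FALSE (a lie) because Xander is a knave and Ivy is a knight.
- Victor (knight) says "At least one of us is a knight" - this is TRUE because Ivy, Dave, and Victor are knights.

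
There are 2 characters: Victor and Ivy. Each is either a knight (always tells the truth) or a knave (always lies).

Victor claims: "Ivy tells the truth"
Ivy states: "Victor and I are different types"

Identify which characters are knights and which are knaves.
Victor is a knave.
Ivy is a knave.

Verification:
- Victor (knave) says "Ivy tells the truth" - this is FALSE (a lie) because Ivy is a knave.
- Ivy (knave) says "Victor and I are different types" - this is FALSE (a lie) because Ivy is a knave and Victor is a knave.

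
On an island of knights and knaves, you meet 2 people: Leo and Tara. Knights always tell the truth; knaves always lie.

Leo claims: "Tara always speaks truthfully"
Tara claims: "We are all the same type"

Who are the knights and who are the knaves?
Leo is a knight.
Tara is a knight.

Verification:
- Leo (knight) says "Tara always speaks truthfully" - this is TRUE because Tara is a knight.
- Tara (knight) says "We are all the same type" - this is TRUE because Leo and Tara are knights.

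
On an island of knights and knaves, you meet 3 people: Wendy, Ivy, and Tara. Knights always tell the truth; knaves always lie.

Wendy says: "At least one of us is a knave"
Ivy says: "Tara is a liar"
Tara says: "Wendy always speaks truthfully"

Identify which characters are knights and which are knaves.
Wendy is a knight.
Ivy is a knave.
Tara is a knight.

Verification:
- Wendy (knight) says "At least one of us is a knave" - this is TRUE because Ivy is a knave.
- Ivy (knave) says "Tara is a liar" - this is FALSE (a lie) because Tara is a knight.
- Tara (knight) says "Wendy always speaks truthfully" - this is TRUE because Wendy is a knight.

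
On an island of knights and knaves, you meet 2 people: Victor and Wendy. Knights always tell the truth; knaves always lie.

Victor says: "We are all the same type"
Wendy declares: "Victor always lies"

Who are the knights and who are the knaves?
Victor is a knave.
Wendy is a knight.

Verification:
- Victor (knave) says "We are all the same type" - this is FALSE (a lie) because Wendy is a knight and Victor is a knave.
- Wendy (knight) says "Victor always lies" - this is TRUE because Victor is a knave.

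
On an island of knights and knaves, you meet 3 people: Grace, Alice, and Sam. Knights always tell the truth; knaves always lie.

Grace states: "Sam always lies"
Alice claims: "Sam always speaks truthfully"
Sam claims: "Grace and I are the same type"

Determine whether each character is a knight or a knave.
Grace is a knight.
Alice is a knave.
Sam is a knave.

Verification:
- Grace (knight) says "Sam always lies" - this is TRUE because Sam is a knave.
- Alice (knave) says "Sam always speaks truthfully" - this is FALSE (a lie) because Sam is a knave.
- Sam (knave) says "Grace and I are the same type" - this is FALSE (a lie) because Sam is a knave and Grace is a knight.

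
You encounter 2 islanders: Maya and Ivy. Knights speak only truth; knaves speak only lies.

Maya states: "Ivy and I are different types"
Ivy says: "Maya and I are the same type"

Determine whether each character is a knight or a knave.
Maya is a knight.
Ivy is a knave.

Verification:
- Maya (knight) says "Ivy and I are different types" - this is TRUE because Maya is a knight and Ivy is a knave.
- Ivy (knave) says "Maya and I are the same type" - this is FALSE (a lie) because Ivy is a knave and Maya is a knight.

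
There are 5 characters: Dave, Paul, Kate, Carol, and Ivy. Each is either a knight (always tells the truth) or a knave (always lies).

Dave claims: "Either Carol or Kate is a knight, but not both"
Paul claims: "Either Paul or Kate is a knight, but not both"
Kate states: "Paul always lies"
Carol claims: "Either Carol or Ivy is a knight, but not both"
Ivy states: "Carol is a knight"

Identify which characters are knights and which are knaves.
Dave is a knave.
Paul is a knight.
Kate is a knave.
Carol is a knave.
Ivy is a knave.

Verification:
- Dave (knave) says "Either Carol or Kate is a knight, but not both" - this is FALSE (a lie) because Carol is a knave and Kate is a knave.
- Paul (knight) says "Either Paul or Kate is a knight, but not both" - this is TRUE because Paul is a knight and Kate is a knave.
- Kate (knave) says "Paul always lies" - this is FALSE (a lie) because Paul is a knight.
- Carol (knave) says "Either Carol or Ivy is a knight, but not both" - this is FALSE (a lie) because Carol is a knave and Ivy is a knave.
- Ivy (knave) says "Carol is a knight" - this is FALSE (a lie) because Carol is a knave.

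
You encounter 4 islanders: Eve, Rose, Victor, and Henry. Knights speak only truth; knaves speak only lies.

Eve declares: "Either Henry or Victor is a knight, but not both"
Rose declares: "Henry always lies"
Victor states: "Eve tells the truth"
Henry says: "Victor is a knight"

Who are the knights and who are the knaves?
Eve is a knave.
Rose is a knight.
Victor is a knave.
Henry is a knave.

Verification:
- Eve (knave) says "Either Henry or Victor is a knight, but not both" - this is FALSE (a lie) because Henry is a knave and Victor is a knave.
- Rose (knight) says "Henry always lies" - this is TRUE because Henry is a knave.
- Victor (knave) says "Eve tells the truth" - this is FALSE (a lie) because Eve is a knave.
- Henry (knave) says "Victor is a knight" - this is FALSE (a lie) because Victor is a knave.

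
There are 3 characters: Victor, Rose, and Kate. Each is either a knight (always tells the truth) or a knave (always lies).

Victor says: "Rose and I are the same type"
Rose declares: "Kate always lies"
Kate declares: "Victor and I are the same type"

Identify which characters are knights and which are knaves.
Victor is a knight.
Rose is a knight.
Kate is a knave.

Verification:
- Victor (knight) says "Rose and I are the same type" - this is TRUE because Victor is a knight and Rose is a knight.
- Rose (knight) says "Kate always lies" - this is TRUE because Kate is a knave.
- Kate (knave) says "Victor and I are the same type" - this is FALSE (a lie) because Kate is a knave and Victor is a knight.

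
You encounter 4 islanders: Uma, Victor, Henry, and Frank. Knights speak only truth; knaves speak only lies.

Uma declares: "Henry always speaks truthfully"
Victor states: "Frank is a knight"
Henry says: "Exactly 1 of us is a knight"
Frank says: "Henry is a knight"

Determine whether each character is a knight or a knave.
Uma is a knave.
Victor is a knave.
Henry is a knave.
Frank is a knave.

Verification:
- Uma (knave) says "Henry always speaks truthfully" - this is FALSE (a lie) because Henry is a knave.
- Victor (knave) says "Frank is a knight" - this is FALSE (a lie) because Frank is a knave.
- Henry (knave) says "Exactly 1 of us is a knight" - this is FALSE (a lie) because there are 0 knights.
- Frank (knave) says "Henry is a knight" - this is FALSE (a lie) because Henry is a knave.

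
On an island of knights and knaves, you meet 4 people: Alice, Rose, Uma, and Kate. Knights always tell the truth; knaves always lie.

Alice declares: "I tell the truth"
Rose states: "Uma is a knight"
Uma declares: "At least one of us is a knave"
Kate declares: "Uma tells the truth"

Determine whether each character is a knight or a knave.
Alice is a knave.
Rose is a knight.
Uma is a knight.
Kate is a knight.

Verification:
- Alice (knave) says "I tell the truth" - this is FALSE (a lie) because Alice is a knave.
- Rose (knight) says "Uma is a knight" - this is TRUE because Uma is a knight.
- Uma (knight) says "At least one of us is a knave" - this is TRUE because Alice is a knave.
- Kate (knight) says "Uma tells the truth" - this is TRUE because Uma is a knight.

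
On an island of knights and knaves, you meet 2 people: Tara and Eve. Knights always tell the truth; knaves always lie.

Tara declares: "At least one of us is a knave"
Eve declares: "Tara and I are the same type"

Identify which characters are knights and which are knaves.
Tara is a knight.
Eve is a knave.

Verification:
- Tara (knight) says "At least one of us is a knave" - this is TRUE because Eve is a knave.
- Eve (knave) says "Tara and I are the same type" - this is FALSE (a lie) because Eve is a knave and Tara is a knight.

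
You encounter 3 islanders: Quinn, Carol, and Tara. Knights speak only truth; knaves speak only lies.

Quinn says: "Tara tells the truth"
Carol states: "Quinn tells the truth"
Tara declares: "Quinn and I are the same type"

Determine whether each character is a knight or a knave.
Quinn is a knight.
Carol is a knight.
Tara is a knight.

Verification:
- Quinn (knight) says "Tara tells the truth" - this is TRUE because Tara is a knight.
- Carol (knight) says "Quinn tells the truth" - this is TRUE because Quinn is a knight.
- Tara (knight) says "Quinn and I are the same type" - this is TRUE because Tara is a knight and Quinn is a knight.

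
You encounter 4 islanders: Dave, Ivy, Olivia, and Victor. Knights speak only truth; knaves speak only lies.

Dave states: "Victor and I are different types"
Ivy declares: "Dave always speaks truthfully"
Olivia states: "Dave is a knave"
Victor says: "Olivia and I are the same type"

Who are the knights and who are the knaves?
Dave is a knave.
Ivy is a knave.
Olivia is a knight.
Victor is a knave.

Verification:
- Dave (knave) says "Victor and I are different types" - this is FALSE (a lie) because Dave is a knave and Victor is a knave.
- Ivy (knave) says "Dave always speaks truthfully" - this is FALSE (a lie) because Dave is a knave.
- Olivia (knight) says "Dave is a knave" - this is TRUE because Dave is a knave.
- Victor (knave) says "Olivia and I are the same type" - this is FALSE (a lie) because Victor is a knave and Olivia is a knight.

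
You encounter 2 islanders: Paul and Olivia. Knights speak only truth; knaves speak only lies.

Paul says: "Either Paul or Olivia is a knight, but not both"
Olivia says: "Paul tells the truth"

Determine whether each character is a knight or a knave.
Paul is a knave.
Olivia is a knave.

Verification:
- Paul (knave) says "Either Paul or Olivia is a knight, but not both" - this is FALSE (a lie) because Paul is a knave and Olivia is a knave.
- Olivia (knave) says "Paul tells the truth" - this is FALSE (a lie) because Paul is a knave.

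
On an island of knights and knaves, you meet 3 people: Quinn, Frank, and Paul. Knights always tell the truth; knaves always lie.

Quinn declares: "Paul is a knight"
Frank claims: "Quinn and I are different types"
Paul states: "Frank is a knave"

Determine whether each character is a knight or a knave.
Quinn is a knave.
Frank is a knight.
Paul is a knave.

Verification:
- Quinn (knave) says "Paul is a knight" - this is FALSE (a lie) because Paul is a knave.
- Frank (knight) says "Quinn and I are different types" - this is TRUE because Frank is a knight and Quinn is a knave.
- Paul (knave) says "Frank is a knave" - this is FALSE (a lie) because Frank is a knight.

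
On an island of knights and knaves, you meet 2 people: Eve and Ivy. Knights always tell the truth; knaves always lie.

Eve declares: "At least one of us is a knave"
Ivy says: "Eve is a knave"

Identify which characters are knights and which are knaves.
Eve is a knight.
Ivy is a knave.

Verification:
- Eve (knight) says "At least one of us is a knave" - this is TRUE because Ivy is a knave.
- Ivy (knave) says "Eve is a knave" - this is FALSE (a lie) because Eve is a knight.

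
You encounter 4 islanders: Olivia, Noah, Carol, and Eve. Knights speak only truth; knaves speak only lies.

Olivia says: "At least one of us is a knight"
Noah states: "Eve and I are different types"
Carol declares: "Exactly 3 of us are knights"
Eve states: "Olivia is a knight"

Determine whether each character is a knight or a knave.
Olivia is a knave.
Noah is a knave.
Carol is a knave.
Eve is a knave.

Verification:
- Olivia (knave) says "At least one of us is a knight" - this is FALSE (a lie) because no one is a knight.
- Noah (knave) says "Eve and I are different types" - this is FALSE (a lie) because Noah is a knave and Eve is a knave.
- Carol (knave) says "Exactly 3 of us are knights" - this is FALSE (a lie) because there are 0 knights.
- Eve (knave) says "Olivia is a knight" - this is FALSE (a lie) because Olivia is a knave.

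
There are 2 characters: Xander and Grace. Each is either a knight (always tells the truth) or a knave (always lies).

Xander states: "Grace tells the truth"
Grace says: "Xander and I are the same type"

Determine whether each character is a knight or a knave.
Xander is a knight.
Grace is a knight.

Verification:
- Xander (knight) says "Grace tells the truth" - this is TRUE because Grace is a knight.
- Grace (knight) says "Xander and I are the same type" - this is TRUE because Grace is a knight and Xander is a knight.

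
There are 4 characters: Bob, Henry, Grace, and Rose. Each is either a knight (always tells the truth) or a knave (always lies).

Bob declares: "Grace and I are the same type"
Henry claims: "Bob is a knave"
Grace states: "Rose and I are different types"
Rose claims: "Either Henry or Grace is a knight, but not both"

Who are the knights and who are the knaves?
Bob is a knave.
Henry is a knight.
Grace is a knight.
Rose is a knave.

Verification:
- Bob (knave) says "Grace and I are the same type" - this is FALSE (a lie) because Bob is a knave and Grace is a knight.
- Henry (knight) says "Bob is a knave" - this is TRUE because Bob is a knave.
- Grace (knight) says "Rose and I are different types" - this is TRUE because Grace is a knight and Rose is a knave.
- Rose (knave) says "Either Henry or Grace is a knight, but not both" - this is FALSE (a lie) because Henry is a knight and Grace is a knight.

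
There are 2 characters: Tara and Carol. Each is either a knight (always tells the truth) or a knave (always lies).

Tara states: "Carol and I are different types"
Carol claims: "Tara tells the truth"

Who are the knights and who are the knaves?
Tara is a knave.
Carol is a knave.

Verification:
- Tara (knave) says "Carol and I are different types" - this is FALSE (a lie) because Tara is a knave and Carol is a knave.
- Carol (knave) says "Tara tells the truth" - this is FALSE (a lie) because Tara is a knave.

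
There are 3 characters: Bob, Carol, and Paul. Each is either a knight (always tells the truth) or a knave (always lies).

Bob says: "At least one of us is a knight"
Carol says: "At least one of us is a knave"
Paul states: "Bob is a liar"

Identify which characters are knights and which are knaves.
Bob is a knight.
Carol is a knight.
Paul is a knave.

Verification:
- Bob (knight) says "At least one of us is a knight" - this is TRUE because Bob and Carol are knights.
- Carol (knight) says "At least one of us is a knave" - this is TRUE because Paul is a knave.
- Paul (knave) says "Bob is a liar" - this is FALSE (a lie) because Bob is a knight.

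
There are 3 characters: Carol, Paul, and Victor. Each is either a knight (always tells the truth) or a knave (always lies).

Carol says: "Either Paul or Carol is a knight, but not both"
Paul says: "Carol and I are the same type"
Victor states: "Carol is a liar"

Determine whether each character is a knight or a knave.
Carol is a knight.
Paul is a knave.
Victor is a knave.

Verification:
- Carol (knight) says "Either Paul or Carol is a knight, but not both" - this is TRUE because Paul is a knave and Carol is a knight.
- Paul (knave) says "Carol and I are the same type" - this is FALSE (a lie) because Paul is a knave and Carol is a knight.
- Victor (knave) says "Carol is a liar" - this is FALSE (a lie) because Carol is a knight.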